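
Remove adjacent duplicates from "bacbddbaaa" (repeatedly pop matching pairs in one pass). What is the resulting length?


Input: bacbddbaaa
Stack-based adjacent duplicate removal:
  Read 'b': push. Stack: b
  Read 'a': push. Stack: ba
  Read 'c': push. Stack: bac
  Read 'b': push. Stack: bacb
  Read 'd': push. Stack: bacbd
  Read 'd': matches stack top 'd' => pop. Stack: bacb
  Read 'b': matches stack top 'b' => pop. Stack: bac
  Read 'a': push. Stack: baca
  Read 'a': matches stack top 'a' => pop. Stack: bac
  Read 'a': push. Stack: baca
Final stack: "baca" (length 4)

4


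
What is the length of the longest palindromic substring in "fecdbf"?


Input: "fecdbf"
Checking substrings for palindromes:
  No multi-char palindromic substrings found
Longest palindromic substring: "f" with length 1

1


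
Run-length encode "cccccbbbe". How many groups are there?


Input: cccccbbbe
Scanning for consecutive runs:
  Group 1: 'c' x 5 (positions 0-4)
  Group 2: 'b' x 3 (positions 5-7)
  Group 3: 'e' x 1 (positions 8-8)
Total groups: 3

3


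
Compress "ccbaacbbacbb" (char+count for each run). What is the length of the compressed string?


Input: ccbaacbbacbb
Runs:
  'c' x 2 => "c2"
  'b' x 1 => "b1"
  'a' x 2 => "a2"
  'c' x 1 => "c1"
  'b' x 2 => "b2"
  'a' x 1 => "a1"
  'c' x 1 => "c1"
  'b' x 2 => "b2"
Compressed: "c2b1a2c1b2a1c1b2"
Compressed length: 16

16


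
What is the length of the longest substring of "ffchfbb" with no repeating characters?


Input: "ffchfbb"
Sliding window (track last position of each char):
  Position 0 ('f'): window [0,0] length 1 -- new best
  Position 1 ('f'): repeat (last at 0), move window start to 1
  Position 1 ('f'): window [1,1] length 1
  Position 2 ('c'): window [1,2] length 2 -- new best
  Position 3 ('h'): window [1,3] length 3 -- new best
  Position 4 ('f'): repeat (last at 1), move window start to 2
  Position 4 ('f'): window [2,4] length 3
  Position 5 ('b'): window [2,5] length 4 -- new best
  Position 6 ('b'): repeat (last at 5), move window start to 6
  Position 6 ('b'): window [6,6] length 1
Longest substring with no repeats: "chfb" with length 4

4


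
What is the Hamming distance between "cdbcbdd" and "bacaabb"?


Comparing "cdbcbdd" and "bacaabb" position by position:
  Position 0: 'c' vs 'b' => differ
  Position 1: 'd' vs 'a' => differ
  Position 2: 'b' vs 'c' => differ
  Position 3: 'c' vs 'a' => differ
  Position 4: 'b' vs 'a' => differ
  Position 5: 'd' vs 'b' => differ
  Position 6: 'd' vs 'b' => differ
Total differences (Hamming distance): 7

7


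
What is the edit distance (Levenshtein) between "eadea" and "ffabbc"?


Computing edit distance: "eadea" -> "ffabbc"
DP table:
           f    f    a    b    b    c
      0    1    2    3    4    5    6
  e   1    1    2    3    4    5    6
  a   2    2    2    2    3    4    5
  d   3    3    3    3    3    4    5
  e   4    4    4    4    4    4    5
  a   5    5    5    4    5    5    5
Edit distance = dp[5][6] = 5

5


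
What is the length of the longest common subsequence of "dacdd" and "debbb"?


LCS of "dacdd" and "debbb"
DP table:
           d    e    b    b    b
      0    0    0    0    0    0
  d   0    1    1    1    1    1
  a   0    1    1    1    1    1
  c   0    1    1    1    1    1
  d   0    1    1    1    1    1
  d   0    1    1    1    1    1
LCS length = dp[5][5] = 1

1


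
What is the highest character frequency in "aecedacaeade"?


Input: aecedacaeade
Character counts:
  'a': 4
  'c': 2
  'd': 2
  'e': 4
Maximum frequency: 4

4


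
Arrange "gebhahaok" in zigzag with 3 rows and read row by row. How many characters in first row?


Zigzag "gebhahaok" into 3 rows:
Placing characters:
  'g' => row 0
  'e' => row 1
  'b' => row 2
  'h' => row 1
  'a' => row 0
  'h' => row 1
  'a' => row 2
  'o' => row 1
  'k' => row 0
Rows:
  Row 0: "gak"
  Row 1: "ehho"
  Row 2: "ba"
First row length: 3

3


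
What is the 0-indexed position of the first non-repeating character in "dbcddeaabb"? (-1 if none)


Input: dbcddeaabb
Character frequencies:
  'a': 2
  'b': 3
  'c': 1
  'd': 3
  'e': 1
Scanning left to right for freq == 1:
  Position 0 ('d'): freq=3, skip
  Position 1 ('b'): freq=3, skip
  Position 2 ('c'): unique! => answer = 2

2


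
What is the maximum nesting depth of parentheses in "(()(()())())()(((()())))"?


Input: "(()(()())())()(((()())))"
Tracking depth:
  Position 0 '(': depth becomes 1
  Position 1 '(': depth becomes 2
  Position 2 ')': depth becomes 1
  Position 3 '(': depth becomes 2
  Position 4 '(': depth becomes 3
  Position 5 ')': depth becomes 2
  Position 6 '(': depth becomes 3
  Position 7 ')': depth becomes 2
  Position 8 ')': depth becomes 1
  Position 9 '(': depth becomes 2
  Position 10 ')': depth becomes 1
  Position 11 ')': depth becomes 0
  Position 12 '(': depth becomes 1
  Position 13 ')': depth becomes 0
  Position 14 '(': depth becomes 1
  Position 15 '(': depth becomes 2
  Position 16 '(': depth becomes 3
  Position 17 '(': depth becomes 4
  Position 18 ')': depth becomes 3
  Position 19 '(': depth becomes 4
  Position 20 ')': depth becomes 3
  Position 21 ')': depth becomes 2
  Position 22 ')': depth becomes 1
  Position 23 ')': depth becomes 0
Maximum depth reached: 4

4


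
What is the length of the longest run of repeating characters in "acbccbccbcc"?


Input: "acbccbccbcc"
Scanning for longest run:
  Position 1 ('c'): new char, reset run to 1
  Position 2 ('b'): new char, reset run to 1
  Position 3 ('c'): new char, reset run to 1
  Position 4 ('c'): continues run of 'c', length=2
  Position 5 ('b'): new char, reset run to 1
  Position 6 ('c'): new char, reset run to 1
  Position 7 ('c'): continues run of 'c', length=2
  Position 8 ('b'): new char, reset run to 1
  Position 9 ('c'): new char, reset run to 1
  Position 10 ('c'): continues run of 'c', length=2
Longest run: 'c' with length 2

2


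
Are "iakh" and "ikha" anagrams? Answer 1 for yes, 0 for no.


Strings: "iakh", "ikha"
Sorted first:  ahik
Sorted second: ahik
Sorted forms match => anagrams

1


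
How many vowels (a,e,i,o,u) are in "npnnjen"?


Input: npnnjen
Checking each character:
  'n' at position 0: consonant
  'p' at position 1: consonant
  'n' at position 2: consonant
  'n' at position 3: consonant
  'j' at position 4: consonant
  'e' at position 5: vowel (running total: 1)
  'n' at position 6: consonant
Total vowels: 1

1


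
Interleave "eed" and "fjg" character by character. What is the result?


Interleaving "eed" and "fjg":
  Position 0: 'e' from first, 'f' from second => "ef"
  Position 1: 'e' from first, 'j' from second => "ej"
  Position 2: 'd' from first, 'g' from second => "dg"
Result: efejdg

efejdg


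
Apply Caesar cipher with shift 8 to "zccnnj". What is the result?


Caesar cipher: shift "zccnnj" by 8
  'z' (pos 25) + 8 = pos 7 = 'h'
  'c' (pos 2) + 8 = pos 10 = 'k'
  'c' (pos 2) + 8 = pos 10 = 'k'
  'n' (pos 13) + 8 = pos 21 = 'v'
  'n' (pos 13) + 8 = pos 21 = 'v'
  'j' (pos 9) + 8 = pos 17 = 'r'
Result: hkkvvr

hkkvvr


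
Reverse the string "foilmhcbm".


Input: foilmhcbm
Reading characters right to left:
  Position 8: 'm'
  Position 7: 'b'
  Position 6: 'c'
  Position 5: 'h'
  Position 4: 'm'
  Position 3: 'l'
  Position 2: 'i'
  Position 1: 'o'
  Position 0: 'f'
Reversed: mbchmliof

mbchmliof


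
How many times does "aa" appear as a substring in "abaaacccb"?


Searching for "aa" in "abaaacccb"
Scanning each position:
  Position 0: "ab" => no
  Position 1: "ba" => no
  Position 2: "aa" => MATCH
  Position 3: "aa" => MATCH
  Position 4: "ac" => no
  Position 5: "cc" => no
  Position 6: "cc" => no
  Position 7: "cb" => no
Total occurrences: 2

2


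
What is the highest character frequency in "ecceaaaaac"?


Input: ecceaaaaac
Character counts:
  'a': 5
  'c': 3
  'e': 2
Maximum frequency: 5

5


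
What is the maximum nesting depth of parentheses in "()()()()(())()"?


Input: "()()()()(())()"
Tracking depth:
  Position 0 '(': depth becomes 1
  Position 1 ')': depth becomes 0
  Position 2 '(': depth becomes 1
  Position 3 ')': depth becomes 0
  Position 4 '(': depth becomes 1
  Position 5 ')': depth becomes 0
  Position 6 '(': depth becomes 1
  Position 7 ')': depth becomes 0
  Position 8 '(': depth becomes 1
  Position 9 '(': depth becomes 2
  Position 10 ')': depth becomes 1
  Position 11 ')': depth becomes 0
  Position 12 '(': depth becomes 1
  Position 13 ')': depth becomes 0
Maximum depth reached: 2

2


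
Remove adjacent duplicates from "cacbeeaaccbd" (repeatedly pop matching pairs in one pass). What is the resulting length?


Input: cacbeeaaccbd
Stack-based adjacent duplicate removal:
  Read 'c': push. Stack: c
  Read 'a': push. Stack: ca
  Read 'c': push. Stack: cac
  Read 'b': push. Stack: cacb
  Read 'e': push. Stack: cacbe
  Read 'e': matches stack top 'e' => pop. Stack: cacb
  Read 'a': push. Stack: cacba
  Read 'a': matches stack top 'a' => pop. Stack: cacb
  Read 'c': push. Stack: cacbc
  Read 'c': matches stack top 'c' => pop. Stack: cacb
  Read 'b': matches stack top 'b' => pop. Stack: cac
  Read 'd': push. Stack: cacd
Final stack: "cacd" (length 4)

4


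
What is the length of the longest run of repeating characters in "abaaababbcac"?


Input: "abaaababbcac"
Scanning for longest run:
  Position 1 ('b'): new char, reset run to 1
  Position 2 ('a'): new char, reset run to 1
  Position 3 ('a'): continues run of 'a', length=2
  Position 4 ('a'): continues run of 'a', length=3
  Position 5 ('b'): new char, reset run to 1
  Position 6 ('a'): new char, reset run to 1
  Position 7 ('b'): new char, reset run to 1
  Position 8 ('b'): continues run of 'b', length=2
  Position 9 ('c'): new char, reset run to 1
  Position 10 ('a'): new char, reset run to 1
  Position 11 ('c'): new char, reset run to 1
Longest run: 'a' with length 3

3


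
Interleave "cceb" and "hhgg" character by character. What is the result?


Interleaving "cceb" and "hhgg":
  Position 0: 'c' from first, 'h' from second => "ch"
  Position 1: 'c' from first, 'h' from second => "ch"
  Position 2: 'e' from first, 'g' from second => "eg"
  Position 3: 'b' from first, 'g' from second => "bg"
Result: chchegbg

chchegbg


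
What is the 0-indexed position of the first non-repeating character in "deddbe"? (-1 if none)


Input: deddbe
Character frequencies:
  'b': 1
  'd': 3
  'e': 2
Scanning left to right for freq == 1:
  Position 0 ('d'): freq=3, skip
  Position 1 ('e'): freq=2, skip
  Position 2 ('d'): freq=3, skip
  Position 3 ('d'): freq=3, skip
  Position 4 ('b'): unique! => answer = 4

4


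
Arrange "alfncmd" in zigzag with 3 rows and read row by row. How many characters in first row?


Zigzag "alfncmd" into 3 rows:
Placing characters:
  'a' => row 0
  'l' => row 1
  'f' => row 2
  'n' => row 1
  'c' => row 0
  'm' => row 1
  'd' => row 2
Rows:
  Row 0: "ac"
  Row 1: "lnm"
  Row 2: "fd"
First row length: 2

2


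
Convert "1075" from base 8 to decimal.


Input: "1075" in base 8
Positional expansion:
  Digit '1' (value 1) x 8^3 = 512
  Digit '0' (value 0) x 8^2 = 0
  Digit '7' (value 7) x 8^1 = 56
  Digit '5' (value 5) x 8^0 = 5
Sum = 573

573


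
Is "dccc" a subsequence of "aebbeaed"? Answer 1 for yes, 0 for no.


Check if "dccc" is a subsequence of "aebbeaed"
Greedy scan:
  Position 0 ('a'): no match needed
  Position 1 ('e'): no match needed
  Position 2 ('b'): no match needed
  Position 3 ('b'): no match needed
  Position 4 ('e'): no match needed
  Position 5 ('a'): no match needed
  Position 6 ('e'): no match needed
  Position 7 ('d'): matches sub[0] = 'd'
Only matched 1/4 characters => not a subsequence

0


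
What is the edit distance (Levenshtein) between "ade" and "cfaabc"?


Computing edit distance: "ade" -> "cfaabc"
DP table:
           c    f    a    a    b    c
      0    1    2    3    4    5    6
  a   1    1    2    2    3    4    5
  d   2    2    2    3    3    4    5
  e   3    3    3    3    4    4    5
Edit distance = dp[3][6] = 5

5


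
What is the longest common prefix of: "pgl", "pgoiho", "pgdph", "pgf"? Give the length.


Words: pgl, pgoiho, pgdph, pgf
  Position 0: all 'p' => match
  Position 1: all 'g' => match
  Position 2: ('l', 'o', 'd', 'f') => mismatch, stop
LCP = "pg" (length 2)

2


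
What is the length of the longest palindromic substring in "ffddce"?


Input: "ffddce"
Checking substrings for palindromes:
  [0:2] "ff" (len 2) => palindrome
  [2:4] "dd" (len 2) => palindrome
Longest palindromic substring: "ff" with length 2

2


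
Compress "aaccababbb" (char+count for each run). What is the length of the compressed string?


Input: aaccababbb
Runs:
  'a' x 2 => "a2"
  'c' x 2 => "c2"
  'a' x 1 => "a1"
  'b' x 1 => "b1"
  'a' x 1 => "a1"
  'b' x 3 => "b3"
Compressed: "a2c2a1b1a1b3"
Compressed length: 12

12


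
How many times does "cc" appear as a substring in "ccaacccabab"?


Searching for "cc" in "ccaacccabab"
Scanning each position:
  Position 0: "cc" => MATCH
  Position 1: "ca" => no
  Position 2: "aa" => no
  Position 3: "ac" => no
  Position 4: "cc" => MATCH
  Position 5: "cc" => MATCH
  Position 6: "ca" => no
  Position 7: "ab" => no
  Position 8: "ba" => no
  Position 9: "ab" => no
Total occurrences: 3

3


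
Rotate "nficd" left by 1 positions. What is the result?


Input: "nficd", rotate left by 1
First 1 characters: "n"
Remaining characters: "ficd"
Concatenate remaining + first: "ficd" + "n" = "ficdn"

ficdn


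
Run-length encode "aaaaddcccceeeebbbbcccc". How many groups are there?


Input: aaaaddcccceeeebbbbcccc
Scanning for consecutive runs:
  Group 1: 'a' x 4 (positions 0-3)
  Group 2: 'd' x 2 (positions 4-5)
  Group 3: 'c' x 4 (positions 6-9)
  Group 4: 'e' x 4 (positions 10-13)
  Group 5: 'b' x 4 (positions 14-17)
  Group 6: 'c' x 4 (positions 18-21)
Total groups: 6

6


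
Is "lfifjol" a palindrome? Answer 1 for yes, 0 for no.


Input: lfifjol
Reversed: lojfifl
  Compare pos 0 ('l') with pos 6 ('l'): match
  Compare pos 1 ('f') with pos 5 ('o'): MISMATCH
  Compare pos 2 ('i') with pos 4 ('j'): MISMATCH
Result: not a palindrome

0


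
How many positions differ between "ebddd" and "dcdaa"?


Comparing "ebddd" and "dcdaa" position by position:
  Position 0: 'e' vs 'd' => DIFFER
  Position 1: 'b' vs 'c' => DIFFER
  Position 2: 'd' vs 'd' => same
  Position 3: 'd' vs 'a' => DIFFER
  Position 4: 'd' vs 'a' => DIFFER
Positions that differ: 4

4


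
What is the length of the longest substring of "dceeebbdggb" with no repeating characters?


Input: "dceeebbdggb"
Sliding window (track last position of each char):
  Position 0 ('d'): window [0,0] length 1 -- new best
  Position 1 ('c'): window [0,1] length 2 -- new best
  Position 2 ('e'): window [0,2] length 3 -- new best
  Position 3 ('e'): repeat (last at 2), move window start to 3
  Position 3 ('e'): window [3,3] length 1
  Position 4 ('e'): repeat (last at 3), move window start to 4
  Position 4 ('e'): window [4,4] length 1
  Position 5 ('b'): window [4,5] length 2
  Position 6 ('b'): repeat (last at 5), move window start to 6
  Position 6 ('b'): window [6,6] length 1
  Position 7 ('d'): window [6,7] length 2
  Position 8 ('g'): window [6,8] length 3
  Position 9 ('g'): repeat (last at 8), move window start to 9
  Position 9 ('g'): window [9,9] length 1
  Position 10 ('b'): window [9,10] length 2
Longest substring with no repeats: "dce" with length 3

3


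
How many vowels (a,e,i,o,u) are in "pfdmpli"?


Input: pfdmpli
Checking each character:
  'p' at position 0: consonant
  'f' at position 1: consonant
  'd' at position 2: consonant
  'm' at position 3: consonant
  'p' at position 4: consonant
  'l' at position 5: consonant
  'i' at position 6: vowel (running total: 1)
Total vowels: 1

1


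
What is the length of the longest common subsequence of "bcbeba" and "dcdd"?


LCS of "bcbeba" and "dcdd"
DP table:
           d    c    d    d
      0    0    0    0    0
  b   0    0    0    0    0
  c   0    0    1    1    1
  b   0    0    1    1    1
  e   0    0    1    1    1
  b   0    0    1    1    1
  a   0    0    1    1    1
LCS length = dp[6][4] = 1

1


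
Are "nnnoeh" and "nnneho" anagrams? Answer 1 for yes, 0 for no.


Strings: "nnnoeh", "nnneho"
Sorted first:  ehnnno
Sorted second: ehnnno
Sorted forms match => anagrams

1


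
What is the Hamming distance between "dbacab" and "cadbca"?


Comparing "dbacab" and "cadbca" position by position:
  Position 0: 'd' vs 'c' => differ
  Position 1: 'b' vs 'a' => differ
  Position 2: 'a' vs 'd' => differ
  Position 3: 'c' vs 'b' => differ
  Position 4: 'a' vs 'c' => differ
  Position 5: 'b' vs 'a' => differ
Total differences (Hamming distance): 6

6


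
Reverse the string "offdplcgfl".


Input: offdplcgfl
Reading characters right to left:
  Position 9: 'l'
  Position 8: 'f'
  Position 7: 'g'
  Position 6: 'c'
  Position 5: 'l'
  Position 4: 'p'
  Position 3: 'd'
  Position 2: 'f'
  Position 1: 'f'
  Position 0: 'o'
Reversed: lfgclpdffo

lfgclpdffo


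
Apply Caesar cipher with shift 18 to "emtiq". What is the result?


Caesar cipher: shift "emtiq" by 18
  'e' (pos 4) + 18 = pos 22 = 'w'
  'm' (pos 12) + 18 = pos 4 = 'e'
  't' (pos 19) + 18 = pos 11 = 'l'
  'i' (pos 8) + 18 = pos 0 = 'a'
  'q' (pos 16) + 18 = pos 8 = 'i'
Result: welai

welai


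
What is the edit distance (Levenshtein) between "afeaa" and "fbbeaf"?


Computing edit distance: "afeaa" -> "fbbeaf"
DP table:
           f    b    b    e    a    f
      0    1    2    3    4    5    6
  a   1    1    2    3    4    4    5
  f   2    1    2    3    4    5    4
  e   3    2    2    3    3    4    5
  a   4    3    3    3    4    3    4
  a   5    4    4    4    4    4    4
Edit distance = dp[5][6] = 4

4


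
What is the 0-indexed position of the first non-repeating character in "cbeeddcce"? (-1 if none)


Input: cbeeddcce
Character frequencies:
  'b': 1
  'c': 3
  'd': 2
  'e': 3
Scanning left to right for freq == 1:
  Position 0 ('c'): freq=3, skip
  Position 1 ('b'): unique! => answer = 1

1


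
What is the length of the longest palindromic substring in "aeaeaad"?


Input: "aeaeaad"
Checking substrings for palindromes:
  [0:5] "aeaea" (len 5) => palindrome
  [0:3] "aea" (len 3) => palindrome
  [1:4] "eae" (len 3) => palindrome
  [2:5] "aea" (len 3) => palindrome
  [4:6] "aa" (len 2) => palindrome
Longest palindromic substring: "aeaea" with length 5

5


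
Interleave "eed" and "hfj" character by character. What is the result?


Interleaving "eed" and "hfj":
  Position 0: 'e' from first, 'h' from second => "eh"
  Position 1: 'e' from first, 'f' from second => "ef"
  Position 2: 'd' from first, 'j' from second => "dj"
Result: ehefdj

ehefdj


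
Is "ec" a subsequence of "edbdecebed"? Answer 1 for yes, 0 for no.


Check if "ec" is a subsequence of "edbdecebed"
Greedy scan:
  Position 0 ('e'): matches sub[0] = 'e'
  Position 1 ('d'): no match needed
  Position 2 ('b'): no match needed
  Position 3 ('d'): no match needed
  Position 4 ('e'): no match needed
  Position 5 ('c'): matches sub[1] = 'c'
  Position 6 ('e'): no match needed
  Position 7 ('b'): no match needed
  Position 8 ('e'): no match needed
  Position 9 ('d'): no match needed
All 2 characters matched => is a subsequence

1


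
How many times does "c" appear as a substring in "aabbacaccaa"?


Searching for "c" in "aabbacaccaa"
Scanning each position:
  Position 0: "a" => no
  Position 1: "a" => no
  Position 2: "b" => no
  Position 3: "b" => no
  Position 4: "a" => no
  Position 5: "c" => MATCH
  Position 6: "a" => no
  Position 7: "c" => MATCH
  Position 8: "c" => MATCH
  Position 9: "a" => no
  Position 10: "a" => no
Total occurrences: 3

3


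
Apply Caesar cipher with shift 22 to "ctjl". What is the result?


Caesar cipher: shift "ctjl" by 22
  'c' (pos 2) + 22 = pos 24 = 'y'
  't' (pos 19) + 22 = pos 15 = 'p'
  'j' (pos 9) + 22 = pos 5 = 'f'
  'l' (pos 11) + 22 = pos 7 = 'h'
Result: ypfh

ypfh


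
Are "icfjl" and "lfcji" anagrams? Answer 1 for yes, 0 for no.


Strings: "icfjl", "lfcji"
Sorted first:  cfijl
Sorted second: cfijl
Sorted forms match => anagrams

1


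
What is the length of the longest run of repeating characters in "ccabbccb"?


Input: "ccabbccb"
Scanning for longest run:
  Position 1 ('c'): continues run of 'c', length=2
  Position 2 ('a'): new char, reset run to 1
  Position 3 ('b'): new char, reset run to 1
  Position 4 ('b'): continues run of 'b', length=2
  Position 5 ('c'): new char, reset run to 1
  Position 6 ('c'): continues run of 'c', length=2
  Position 7 ('b'): new char, reset run to 1
Longest run: 'c' with length 2

2


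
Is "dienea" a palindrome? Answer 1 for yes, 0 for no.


Input: dienea
Reversed: aeneid
  Compare pos 0 ('d') with pos 5 ('a'): MISMATCH
  Compare pos 1 ('i') with pos 4 ('e'): MISMATCH
  Compare pos 2 ('e') with pos 3 ('n'): MISMATCH
Result: not a palindrome

0


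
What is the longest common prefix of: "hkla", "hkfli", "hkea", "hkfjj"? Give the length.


Words: hkla, hkfli, hkea, hkfjj
  Position 0: all 'h' => match
  Position 1: all 'k' => match
  Position 2: ('l', 'f', 'e', 'f') => mismatch, stop
LCP = "hk" (length 2)

2


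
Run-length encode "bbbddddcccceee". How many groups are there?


Input: bbbddddcccceee
Scanning for consecutive runs:
  Group 1: 'b' x 3 (positions 0-2)
  Group 2: 'd' x 4 (positions 3-6)
  Group 3: 'c' x 4 (positions 7-10)
  Group 4: 'e' x 3 (positions 11-13)
Total groups: 4

4


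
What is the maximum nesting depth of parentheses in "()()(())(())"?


Input: "()()(())(())"
Tracking depth:
  Position 0 '(': depth becomes 1
  Position 1 ')': depth becomes 0
  Position 2 '(': depth becomes 1
  Position 3 ')': depth becomes 0
  Position 4 '(': depth becomes 1
  Position 5 '(': depth becomes 2
  Position 6 ')': depth becomes 1
  Position 7 ')': depth becomes 0
  Position 8 '(': depth becomes 1
  Position 9 '(': depth becomes 2
  Position 10 ')': depth becomes 1
  Position 11 ')': depth becomes 0
Maximum depth reached: 2

2


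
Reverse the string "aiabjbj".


Input: aiabjbj
Reading characters right to left:
  Position 6: 'j'
  Position 5: 'b'
  Position 4: 'j'
  Position 3: 'b'
  Position 2: 'a'
  Position 1: 'i'
  Position 0: 'a'
Reversed: jbjbaia

jbjbaia


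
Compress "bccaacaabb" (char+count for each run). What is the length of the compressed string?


Input: bccaacaabb
Runs:
  'b' x 1 => "b1"
  'c' x 2 => "c2"
  'a' x 2 => "a2"
  'c' x 1 => "c1"
  'a' x 2 => "a2"
  'b' x 2 => "b2"
Compressed: "b1c2a2c1a2b2"
Compressed length: 12

12


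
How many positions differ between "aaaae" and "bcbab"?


Comparing "aaaae" and "bcbab" position by position:
  Position 0: 'a' vs 'b' => DIFFER
  Position 1: 'a' vs 'c' => DIFFER
  Position 2: 'a' vs 'b' => DIFFER
  Position 3: 'a' vs 'a' => same
  Position 4: 'e' vs 'b' => DIFFER
Positions that differ: 4

4


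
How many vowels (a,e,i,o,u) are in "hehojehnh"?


Input: hehojehnh
Checking each character:
  'h' at position 0: consonant
  'e' at position 1: vowel (running total: 1)
  'h' at position 2: consonant
  'o' at position 3: vowel (running total: 2)
  'j' at position 4: consonant
  'e' at position 5: vowel (running total: 3)
  'h' at position 6: consonant
  'n' at position 7: consonant
  'h' at position 8: consonant
Total vowels: 3

3


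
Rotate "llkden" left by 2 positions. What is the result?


Input: "llkden", rotate left by 2
First 2 characters: "ll"
Remaining characters: "kden"
Concatenate remaining + first: "kden" + "ll" = "kdenll"

kdenll


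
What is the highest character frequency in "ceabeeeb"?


Input: ceabeeeb
Character counts:
  'a': 1
  'b': 2
  'c': 1
  'e': 4
Maximum frequency: 4

4


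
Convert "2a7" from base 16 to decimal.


Input: "2a7" in base 16
Positional expansion:
  Digit '2' (value 2) x 16^2 = 512
  Digit 'a' (value 10) x 16^1 = 160
  Digit '7' (value 7) x 16^0 = 7
Sum = 679

679


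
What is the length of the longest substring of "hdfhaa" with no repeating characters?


Input: "hdfhaa"
Sliding window (track last position of each char):
  Position 0 ('h'): window [0,0] length 1 -- new best
  Position 1 ('d'): window [0,1] length 2 -- new best
  Position 2 ('f'): window [0,2] length 3 -- new best
  Position 3 ('h'): repeat (last at 0), move window start to 1
  Position 3 ('h'): window [1,3] length 3
  Position 4 ('a'): window [1,4] length 4 -- new best
  Position 5 ('a'): repeat (last at 4), move window start to 5
  Position 5 ('a'): window [5,5] length 1
Longest substring with no repeats: "dfha" with length 4

4


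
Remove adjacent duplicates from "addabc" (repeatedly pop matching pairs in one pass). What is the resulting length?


Input: addabc
Stack-based adjacent duplicate removal:
  Read 'a': push. Stack: a
  Read 'd': push. Stack: ad
  Read 'd': matches stack top 'd' => pop. Stack: a
  Read 'a': matches stack top 'a' => pop. Stack: (empty)
  Read 'b': push. Stack: b
  Read 'c': push. Stack: bc
Final stack: "bc" (length 2)

2


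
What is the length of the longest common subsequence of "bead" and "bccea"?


LCS of "bead" and "bccea"
DP table:
           b    c    c    e    a
      0    0    0    0    0    0
  b   0    1    1    1    1    1
  e   0    1    1    1    2    2
  a   0    1    1    1    2    3
  d   0    1    1    1    2    3
LCS length = dp[4][5] = 3

3


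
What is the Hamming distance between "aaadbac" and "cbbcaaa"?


Comparing "aaadbac" and "cbbcaaa" position by position:
  Position 0: 'a' vs 'c' => differ
  Position 1: 'a' vs 'b' => differ
  Position 2: 'a' vs 'b' => differ
  Position 3: 'd' vs 'c' => differ
  Position 4: 'b' vs 'a' => differ
  Position 5: 'a' vs 'a' => same
  Position 6: 'c' vs 'a' => differ
Total differences (Hamming distance): 6

6


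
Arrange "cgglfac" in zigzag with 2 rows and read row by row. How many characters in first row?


Zigzag "cgglfac" into 2 rows:
Placing characters:
  'c' => row 0
  'g' => row 1
  'g' => row 0
  'l' => row 1
  'f' => row 0
  'a' => row 1
  'c' => row 0
Rows:
  Row 0: "cgfc"
  Row 1: "gla"
First row length: 4

4


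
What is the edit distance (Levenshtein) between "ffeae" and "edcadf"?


Computing edit distance: "ffeae" -> "edcadf"
DP table:
           e    d    c    a    d    f
      0    1    2    3    4    5    6
  f   1    1    2    3    4    5    5
  f   2    2    2    3    4    5    5
  e   3    2    3    3    4    5    6
  a   4    3    3    4    3    4    5
  e   5    4    4    4    4    4    5
Edit distance = dp[5][6] = 5

5


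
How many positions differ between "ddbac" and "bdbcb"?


Comparing "ddbac" and "bdbcb" position by position:
  Position 0: 'd' vs 'b' => DIFFER
  Position 1: 'd' vs 'd' => same
  Position 2: 'b' vs 'b' => same
  Position 3: 'a' vs 'c' => DIFFER
  Position 4: 'c' vs 'b' => DIFFER
Positions that differ: 3

3


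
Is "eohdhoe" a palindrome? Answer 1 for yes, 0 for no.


Input: eohdhoe
Reversed: eohdhoe
  Compare pos 0 ('e') with pos 6 ('e'): match
  Compare pos 1 ('o') with pos 5 ('o'): match
  Compare pos 2 ('h') with pos 4 ('h'): match
Result: palindrome

1


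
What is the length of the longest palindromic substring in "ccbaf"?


Input: "ccbaf"
Checking substrings for palindromes:
  [0:2] "cc" (len 2) => palindrome
Longest palindromic substring: "cc" with length 2

2


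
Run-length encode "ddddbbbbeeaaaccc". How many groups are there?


Input: ddddbbbbeeaaaccc
Scanning for consecutive runs:
  Group 1: 'd' x 4 (positions 0-3)
  Group 2: 'b' x 4 (positions 4-7)
  Group 3: 'e' x 2 (positions 8-9)
  Group 4: 'a' x 3 (positions 10-12)
  Group 5: 'c' x 3 (positions 13-15)
Total groups: 5

5


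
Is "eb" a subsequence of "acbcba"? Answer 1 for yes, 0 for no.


Check if "eb" is a subsequence of "acbcba"
Greedy scan:
  Position 0 ('a'): no match needed
  Position 1 ('c'): no match needed
  Position 2 ('b'): no match needed
  Position 3 ('c'): no match needed
  Position 4 ('b'): no match needed
  Position 5 ('a'): no match needed
Only matched 0/2 characters => not a subsequence

0


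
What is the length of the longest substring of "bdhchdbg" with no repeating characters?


Input: "bdhchdbg"
Sliding window (track last position of each char):
  Position 0 ('b'): window [0,0] length 1 -- new best
  Position 1 ('d'): window [0,1] length 2 -- new best
  Position 2 ('h'): window [0,2] length 3 -- new best
  Position 3 ('c'): window [0,3] length 4 -- new best
  Position 4 ('h'): repeat (last at 2), move window start to 3
  Position 4 ('h'): window [3,4] length 2
  Position 5 ('d'): window [3,5] length 3
  Position 6 ('b'): window [3,6] length 4
  Position 7 ('g'): window [3,7] length 5 -- new best
Longest substring with no repeats: "chdbg" with length 5

5


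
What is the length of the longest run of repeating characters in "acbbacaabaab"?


Input: "acbbacaabaab"
Scanning for longest run:
  Position 1 ('c'): new char, reset run to 1
  Position 2 ('b'): new char, reset run to 1
  Position 3 ('b'): continues run of 'b', length=2
  Position 4 ('a'): new char, reset run to 1
  Position 5 ('c'): new char, reset run to 1
  Position 6 ('a'): new char, reset run to 1
  Position 7 ('a'): continues run of 'a', length=2
  Position 8 ('b'): new char, reset run to 1
  Position 9 ('a'): new char, reset run to 1
  Position 10 ('a'): continues run of 'a', length=2
  Position 11 ('b'): new char, reset run to 1
Longest run: 'b' with length 2

2


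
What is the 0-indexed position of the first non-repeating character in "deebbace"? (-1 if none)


Input: deebbace
Character frequencies:
  'a': 1
  'b': 2
  'c': 1
  'd': 1
  'e': 3
Scanning left to right for freq == 1:
  Position 0 ('d'): unique! => answer = 0

0


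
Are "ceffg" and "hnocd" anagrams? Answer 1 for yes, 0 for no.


Strings: "ceffg", "hnocd"
Sorted first:  ceffg
Sorted second: cdhno
Differ at position 1: 'e' vs 'd' => not anagrams

0


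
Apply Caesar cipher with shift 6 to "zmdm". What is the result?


Caesar cipher: shift "zmdm" by 6
  'z' (pos 25) + 6 = pos 5 = 'f'
  'm' (pos 12) + 6 = pos 18 = 's'
  'd' (pos 3) + 6 = pos 9 = 'j'
  'm' (pos 12) + 6 = pos 18 = 's'
Result: fsjs

fsjs


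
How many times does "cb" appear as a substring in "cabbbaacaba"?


Searching for "cb" in "cabbbaacaba"
Scanning each position:
  Position 0: "ca" => no
  Position 1: "ab" => no
  Position 2: "bb" => no
  Position 3: "bb" => no
  Position 4: "ba" => no
  Position 5: "aa" => no
  Position 6: "ac" => no
  Position 7: "ca" => no
  Position 8: "ab" => no
  Position 9: "ba" => no
Total occurrences: 0

0


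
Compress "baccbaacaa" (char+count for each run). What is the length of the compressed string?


Input: baccbaacaa
Runs:
  'b' x 1 => "b1"
  'a' x 1 => "a1"
  'c' x 2 => "c2"
  'b' x 1 => "b1"
  'a' x 2 => "a2"
  'c' x 1 => "c1"
  'a' x 2 => "a2"
Compressed: "b1a1c2b1a2c1a2"
Compressed length: 14

14


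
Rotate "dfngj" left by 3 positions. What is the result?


Input: "dfngj", rotate left by 3
First 3 characters: "dfn"
Remaining characters: "gj"
Concatenate remaining + first: "gj" + "dfn" = "gjdfn"

gjdfn


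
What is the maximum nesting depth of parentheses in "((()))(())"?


Input: "((()))(())"
Tracking depth:
  Position 0 '(': depth becomes 1
  Position 1 '(': depth becomes 2
  Position 2 '(': depth becomes 3
  Position 3 ')': depth becomes 2
  Position 4 ')': depth becomes 1
  Position 5 ')': depth becomes 0
  Position 6 '(': depth becomes 1
  Position 7 '(': depth becomes 2
  Position 8 ')': depth becomes 1
  Position 9 ')': depth becomes 0
Maximum depth reached: 3

3


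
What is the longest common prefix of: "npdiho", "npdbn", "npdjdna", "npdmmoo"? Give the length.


Words: npdiho, npdbn, npdjdna, npdmmoo
  Position 0: all 'n' => match
  Position 1: all 'p' => match
  Position 2: all 'd' => match
  Position 3: ('i', 'b', 'j', 'm') => mismatch, stop
LCP = "npd" (length 3)

3


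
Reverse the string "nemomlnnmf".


Input: nemomlnnmf
Reading characters right to left:
  Position 9: 'f'
  Position 8: 'm'
  Position 7: 'n'
  Position 6: 'n'
  Position 5: 'l'
  Position 4: 'm'
  Position 3: 'o'
  Position 2: 'm'
  Position 1: 'e'
  Position 0: 'n'
Reversed: fmnnlmomen

fmnnlmomen


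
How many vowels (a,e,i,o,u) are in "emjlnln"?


Input: emjlnln
Checking each character:
  'e' at position 0: vowel (running total: 1)
  'm' at position 1: consonant
  'j' at position 2: consonant
  'l' at position 3: consonant
  'n' at position 4: consonant
  'l' at position 5: consonant
  'n' at position 6: consonant
Total vowels: 1

1


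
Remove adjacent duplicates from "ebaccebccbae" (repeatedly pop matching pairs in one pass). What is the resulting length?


Input: ebaccebccbae
Stack-based adjacent duplicate removal:
  Read 'e': push. Stack: e
  Read 'b': push. Stack: eb
  Read 'a': push. Stack: eba
  Read 'c': push. Stack: ebac
  Read 'c': matches stack top 'c' => pop. Stack: eba
  Read 'e': push. Stack: ebae
  Read 'b': push. Stack: ebaeb
  Read 'c': push. Stack: ebaebc
  Read 'c': matches stack top 'c' => pop. Stack: ebaeb
  Read 'b': matches stack top 'b' => pop. Stack: ebae
  Read 'a': push. Stack: ebaea
  Read 'e': push. Stack: ebaeae
Final stack: "ebaeae" (length 6)

6


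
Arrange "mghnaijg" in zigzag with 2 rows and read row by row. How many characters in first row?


Zigzag "mghnaijg" into 2 rows:
Placing characters:
  'm' => row 0
  'g' => row 1
  'h' => row 0
  'n' => row 1
  'a' => row 0
  'i' => row 1
  'j' => row 0
  'g' => row 1
Rows:
  Row 0: "mhaj"
  Row 1: "gnig"
First row length: 4

4


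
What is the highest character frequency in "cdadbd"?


Input: cdadbd
Character counts:
  'a': 1
  'b': 1
  'c': 1
  'd': 3
Maximum frequency: 3

3


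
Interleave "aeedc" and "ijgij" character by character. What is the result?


Interleaving "aeedc" and "ijgij":
  Position 0: 'a' from first, 'i' from second => "ai"
  Position 1: 'e' from first, 'j' from second => "ej"
  Position 2: 'e' from first, 'g' from second => "eg"
  Position 3: 'd' from first, 'i' from second => "di"
  Position 4: 'c' from first, 'j' from second => "cj"
Result: aiejegdicj

aiejegdicj


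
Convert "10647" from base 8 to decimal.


Input: "10647" in base 8
Positional expansion:
  Digit '1' (value 1) x 8^4 = 4096
  Digit '0' (value 0) x 8^3 = 0
  Digit '6' (value 6) x 8^2 = 384
  Digit '4' (value 4) x 8^1 = 32
  Digit '7' (value 7) x 8^0 = 7
Sum = 4519

4519


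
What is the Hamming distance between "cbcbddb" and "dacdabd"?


Comparing "cbcbddb" and "dacdabd" position by position:
  Position 0: 'c' vs 'd' => differ
  Position 1: 'b' vs 'a' => differ
  Position 2: 'c' vs 'c' => same
  Position 3: 'b' vs 'd' => differ
  Position 4: 'd' vs 'a' => differ
  Position 5: 'd' vs 'b' => differ
  Position 6: 'b' vs 'd' => differ
Total differences (Hamming distance): 6

6


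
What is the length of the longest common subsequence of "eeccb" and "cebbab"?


LCS of "eeccb" and "cebbab"
DP table:
           c    e    b    b    a    b
      0    0    0    0    0    0    0
  e   0    0    1    1    1    1    1
  e   0    0    1    1    1    1    1
  c   0    1    1    1    1    1    1
  c   0    1    1    1    1    1    1
  b   0    1    1    2    2    2    2
LCS length = dp[5][6] = 2

2


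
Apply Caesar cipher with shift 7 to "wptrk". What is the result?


Caesar cipher: shift "wptrk" by 7
  'w' (pos 22) + 7 = pos 3 = 'd'
  'p' (pos 15) + 7 = pos 22 = 'w'
  't' (pos 19) + 7 = pos 0 = 'a'
  'r' (pos 17) + 7 = pos 24 = 'y'
  'k' (pos 10) + 7 = pos 17 = 'r'
Result: dwayr

dwayr


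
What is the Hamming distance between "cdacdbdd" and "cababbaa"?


Comparing "cdacdbdd" and "cababbaa" position by position:
  Position 0: 'c' vs 'c' => same
  Position 1: 'd' vs 'a' => differ
  Position 2: 'a' vs 'b' => differ
  Position 3: 'c' vs 'a' => differ
  Position 4: 'd' vs 'b' => differ
  Position 5: 'b' vs 'b' => same
  Position 6: 'd' vs 'a' => differ
  Position 7: 'd' vs 'a' => differ
Total differences (Hamming distance): 6

6


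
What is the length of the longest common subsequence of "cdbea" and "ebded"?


LCS of "cdbea" and "ebded"
DP table:
           e    b    d    e    d
      0    0    0    0    0    0
  c   0    0    0    0    0    0
  d   0    0    0    1    1    1
  b   0    0    1    1    1    1
  e   0    1    1    1    2    2
  a   0    1    1    1    2    2
LCS length = dp[5][5] = 2

2


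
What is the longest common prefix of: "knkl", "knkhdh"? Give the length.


Words: knkl, knkhdh
  Position 0: all 'k' => match
  Position 1: all 'n' => match
  Position 2: all 'k' => match
  Position 3: ('l', 'h') => mismatch, stop
LCP = "knk" (length 3)

3


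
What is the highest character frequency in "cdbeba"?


Input: cdbeba
Character counts:
  'a': 1
  'b': 2
  'c': 1
  'd': 1
  'e': 1
Maximum frequency: 2

2


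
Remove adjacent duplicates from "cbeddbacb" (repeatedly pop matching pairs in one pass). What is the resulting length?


Input: cbeddbacb
Stack-based adjacent duplicate removal:
  Read 'c': push. Stack: c
  Read 'b': push. Stack: cb
  Read 'e': push. Stack: cbe
  Read 'd': push. Stack: cbed
  Read 'd': matches stack top 'd' => pop. Stack: cbe
  Read 'b': push. Stack: cbeb
  Read 'a': push. Stack: cbeba
  Read 'c': push. Stack: cbebac
  Read 'b': push. Stack: cbebacb
Final stack: "cbebacb" (length 7)

7


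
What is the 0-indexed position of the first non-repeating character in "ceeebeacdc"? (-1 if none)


Input: ceeebeacdc
Character frequencies:
  'a': 1
  'b': 1
  'c': 3
  'd': 1
  'e': 4
Scanning left to right for freq == 1:
  Position 0 ('c'): freq=3, skip
  Position 1 ('e'): freq=4, skip
  Position 2 ('e'): freq=4, skip
  Position 3 ('e'): freq=4, skip
  Position 4 ('b'): unique! => answer = 4

4


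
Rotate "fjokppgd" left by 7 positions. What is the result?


Input: "fjokppgd", rotate left by 7
First 7 characters: "fjokppg"
Remaining characters: "d"
Concatenate remaining + first: "d" + "fjokppg" = "dfjokppg"

dfjokppg


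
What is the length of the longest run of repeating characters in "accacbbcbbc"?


Input: "accacbbcbbc"
Scanning for longest run:
  Position 1 ('c'): new char, reset run to 1
  Position 2 ('c'): continues run of 'c', length=2
  Position 3 ('a'): new char, reset run to 1
  Position 4 ('c'): new char, reset run to 1
  Position 5 ('b'): new char, reset run to 1
  Position 6 ('b'): continues run of 'b', length=2
  Position 7 ('c'): new char, reset run to 1
  Position 8 ('b'): new char, reset run to 1
  Position 9 ('b'): continues run of 'b', length=2
  Position 10 ('c'): new char, reset run to 1
Longest run: 'c' with length 2

2


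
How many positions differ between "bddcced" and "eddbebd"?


Comparing "bddcced" and "eddbebd" position by position:
  Position 0: 'b' vs 'e' => DIFFER
  Position 1: 'd' vs 'd' => same
  Position 2: 'd' vs 'd' => same
  Position 3: 'c' vs 'b' => DIFFER
  Position 4: 'c' vs 'e' => DIFFER
  Position 5: 'e' vs 'b' => DIFFER
  Position 6: 'd' vs 'd' => same
Positions that differ: 4

4


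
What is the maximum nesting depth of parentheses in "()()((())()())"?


Input: "()()((())()())"
Tracking depth:
  Position 0 '(': depth becomes 1
  Position 1 ')': depth becomes 0
  Position 2 '(': depth becomes 1
  Position 3 ')': depth becomes 0
  Position 4 '(': depth becomes 1
  Position 5 '(': depth becomes 2
  Position 6 '(': depth becomes 3
  Position 7 ')': depth becomes 2
  Position 8 ')': depth becomes 1
  Position 9 '(': depth becomes 2
  Position 10 ')': depth becomes 1
  Position 11 '(': depth becomes 2
  Position 12 ')': depth becomes 1
  Position 13 ')': depth becomes 0
Maximum depth reached: 3

3


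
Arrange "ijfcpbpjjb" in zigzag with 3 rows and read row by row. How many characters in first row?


Zigzag "ijfcpbpjjb" into 3 rows:
Placing characters:
  'i' => row 0
  'j' => row 1
  'f' => row 2
  'c' => row 1
  'p' => row 0
  'b' => row 1
  'p' => row 2
  'j' => row 1
  'j' => row 0
  'b' => row 1
Rows:
  Row 0: "ipj"
  Row 1: "jcbjb"
  Row 2: "fp"
First row length: 3

3


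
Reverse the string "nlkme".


Input: nlkme
Reading characters right to left:
  Position 4: 'e'
  Position 3: 'm'
  Position 2: 'k'
  Position 1: 'l'
  Position 0: 'n'
Reversed: emkln

emkln
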